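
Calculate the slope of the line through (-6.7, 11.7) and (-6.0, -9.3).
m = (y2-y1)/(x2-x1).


dy = -9.3 - 11.7 = -21.0
dx = -6.0 + 6.7 = 0.7
m = -21.0/0.7 = -30.0000

m = -30.0000


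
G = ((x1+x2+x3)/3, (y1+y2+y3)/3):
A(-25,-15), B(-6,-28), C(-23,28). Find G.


Gx = (-25- 6- 23)/3 = -54/3 = -18.0000
Gy = (-15- 28+28)/3 = -15/3 = -5.0000

G = (-18.0000, -5.0000)


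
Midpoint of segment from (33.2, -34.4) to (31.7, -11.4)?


Mx = (33.2 + 31.7)/2 = 64.9/2 = 32.4500
My = (-34.4 - 11.4)/2 = -45.8/2 = -22.9000

(32.4500, -22.9000)


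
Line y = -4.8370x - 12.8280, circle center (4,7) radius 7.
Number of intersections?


Substitute y = -4.8370x - 12.8280: (x-4)^2 + (-4.8370x- 12.8280-7)^2 = 49
Expand to Ax^2 + Bx + C = 0, where b-k = -19.828
A = 1+m^2 = 24.396569
B = 2(m(b-k) - h) = 2(-4.8370*(-19.828) - 4) = 183.816072
C = h^2 + (b-k)^2 - r^2 = 16 + 393.149584 - 49 = 360.149584
disc = B^2-4AC = 33788.3483 - 35145.6567 = -1357.3084
disc < 0

0 intersection points


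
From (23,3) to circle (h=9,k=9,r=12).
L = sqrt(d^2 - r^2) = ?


d = sqrt((23-9)^2 + (3-9)^2) = sqrt(196+36) = 15.2315
L = sqrt(232.0000 - 144) = sqrt(88.0000) = 9.3808

9.3808


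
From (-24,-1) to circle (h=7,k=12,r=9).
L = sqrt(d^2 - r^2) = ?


d = sqrt((-24-7)^2 + (-1-12)^2) = sqrt(961+169) = 33.6155
L = sqrt(1130.0000 - 81) = sqrt(1049.0000) = 32.3883

32.3883


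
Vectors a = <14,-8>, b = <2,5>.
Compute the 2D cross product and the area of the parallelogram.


cross = 14*5 + 8*2 = 70 + 16 = 86
Parallelogram area = |86| = 86

cross = 86, parallelogram area = 86


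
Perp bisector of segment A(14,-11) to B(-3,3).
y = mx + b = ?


Midpoint = (5.5, -4)
Slope of AB = dy/dx = 14/(-17) = -0.8235
Perp slope = -dx/dy = 17/14 = 1.2143
b = My - (perp slope)*Mx = -4 + (-17*5.5)/14 = -4 - 6.6786 = -10.6786

y = 1.2143x - 10.6786


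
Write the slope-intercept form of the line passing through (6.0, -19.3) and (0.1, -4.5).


m = (14.8)/(-5.9) = -2.5085
b = y1 - m*x1 = -19.3 - (14.8*6.0)/(-5.9) = -19.3 + 15.0508 = -4.2492

y = -2.5085x - 4.2492


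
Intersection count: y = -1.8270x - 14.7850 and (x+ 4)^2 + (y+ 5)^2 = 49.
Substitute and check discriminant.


Substitute y = -1.8270x - 14.7850: (x+ 4)^2 + (-1.8270x- 14.7850+ 5)^2 = 49
Expand to Ax^2 + Bx + C = 0, where b-k = -9.785
A = 1+m^2 = 4.337929
B = 2(m(b-k) - h) = 2(-1.8270*(-9.785) + 4) = 43.75439
C = h^2 + (b-k)^2 - r^2 = 16 + 95.746225 - 49 = 62.746225
disc = B^2-4AC = 1914.4466 - 1088.7547 = 825.6919
disc > 0

2 intersection points


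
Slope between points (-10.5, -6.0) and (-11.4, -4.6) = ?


dy = -4.6 + 6.0 = 1.4
dx = -11.4 + 10.5 = -0.9
m = 1.4/(-0.9) = -1.5556

m = -1.5556


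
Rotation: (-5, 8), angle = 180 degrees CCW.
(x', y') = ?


cos(180) = -1, sin(180) = 0
x' = -5*(-1) - 8*0 = 5
y' = -5*0 + 8*(-1) = -8

(5, -8)


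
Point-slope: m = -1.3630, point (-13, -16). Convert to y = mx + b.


y + 16 = -1.3630(x + 13)
y = -1.3630x - 16 + 1.3630*(-13)
y = -1.3630x - 33.7190

y = -1.3630x - 33.7190


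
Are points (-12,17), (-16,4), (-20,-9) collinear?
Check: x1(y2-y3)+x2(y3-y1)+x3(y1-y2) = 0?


-12*(4+ 9) - 16*(-9-17) - 20*(17-4)
= -156 + 416 - 260 = 0

Yes, collinear (determinant = 0)


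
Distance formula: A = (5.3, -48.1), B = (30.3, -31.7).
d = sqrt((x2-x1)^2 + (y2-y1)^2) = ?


dx = 30.3 - 5.3 = 25.0
dy = -31.7 + 48.1 = 16.4
d = sqrt(625.0 + 268.96) = sqrt(893.96) = 29.8992

29.8992


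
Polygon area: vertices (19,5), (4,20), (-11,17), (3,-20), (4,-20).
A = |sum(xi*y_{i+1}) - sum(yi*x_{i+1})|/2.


sum(xi*y_{i+1}) = 19*20 + 4*17 - 11*(-20) + 3*(-20) + 4*5 = 628
sum(yi*x_{i+1}) = 5*4 + 20*(-11) + 17*3 - 20*4 - 20*19 = -609
Area = |628 + 609|/2 = 1237/2 = 618.5000

618.5000 sq units


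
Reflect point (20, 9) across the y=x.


Reflection rule for y=x: (y, x)
(20, 9) -> (9, 20)

(9, 20)


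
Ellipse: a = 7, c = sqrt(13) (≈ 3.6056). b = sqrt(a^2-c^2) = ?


b^2 = 7^2 - (sqrt(13))^2 = 49 - 13 = 36
b = sqrt(36) = 6

b = 6


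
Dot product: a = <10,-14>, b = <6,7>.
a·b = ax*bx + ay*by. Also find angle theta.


a·b = 10*6 - 14*7 = 60 - 98 = -38
|a| = sqrt(100+196) = 17.2047
|b| = sqrt(36+49) = 9.2195
cos(theta) = -38/(sqrt(296)*sqrt(85)) = -38/sqrt(25160) = -0.239568
theta = arccos(-38/sqrt(25160)) = 103.8610 degrees

a·b = -38, theta = 103.8610 deg


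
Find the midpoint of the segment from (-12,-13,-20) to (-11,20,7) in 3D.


Mx = (-12- 11)/2 = -11.5000
My = (-13+20)/2 = 3.5000
Mz = (-20+7)/2 = -6.5000

M = (-11.5000, 3.5000, -6.5000)


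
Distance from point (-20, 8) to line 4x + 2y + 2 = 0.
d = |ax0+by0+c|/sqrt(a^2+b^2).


|4*(-20) + 2*8 + 2| = |-62| = 62
sqrt(16 + 4) = sqrt(20) = 4.4721
d = 62/sqrt(20) = 13.8636

13.8636


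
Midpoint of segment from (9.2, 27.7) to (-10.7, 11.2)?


Mx = (9.2 - 10.7)/2 = -1.5/2 = -0.7500
My = (27.7 + 11.2)/2 = 38.9/2 = 19.4500

(-0.7500, 19.4500)


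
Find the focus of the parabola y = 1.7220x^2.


a = 1.7220
4a = 6.8880
focus = (0, 1/6.8880) = (0, 0.1452)

Focus = (0, 0.1452)


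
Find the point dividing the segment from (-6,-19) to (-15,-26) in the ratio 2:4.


Px = (2*(-15) + 4*(-6))/6 = -54/6 = -9.0000
Py = (2*(-26) + 4*(-19))/6 = -128/6 = -21.3333

P = (-9.0000, -21.3333)


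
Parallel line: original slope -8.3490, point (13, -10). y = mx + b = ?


Parallel lines have equal slopes.
m2 = -8.3490
b2 = -10 + 8.3490*13 = 98.5370

y = -8.3490x + 98.5370


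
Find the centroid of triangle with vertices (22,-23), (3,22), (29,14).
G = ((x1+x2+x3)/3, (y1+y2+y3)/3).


Gx = (22+3+29)/3 = 54/3 = 18.0000
Gy = (-23+22+14)/3 = 13/3 = 4.3333

G = (18.0000, 4.3333)


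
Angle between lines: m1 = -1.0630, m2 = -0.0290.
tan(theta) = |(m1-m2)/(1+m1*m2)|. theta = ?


m1-m2 = -1.034
1+m1*m2 = 1.030827
tan(theta) = |-1.034/1.030827| = 1.003078
theta = arctan(|-1.034/1.030827|) = 45.0880 degrees (acute angle)

45.0880 degrees


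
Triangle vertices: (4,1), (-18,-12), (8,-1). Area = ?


4*(-12+ 1) = -44
-18*(-1-1) = 36
8*(1+ 12) = 104
sum = 96
Area = |96|/2 = 48.0000

48.0000 sq units


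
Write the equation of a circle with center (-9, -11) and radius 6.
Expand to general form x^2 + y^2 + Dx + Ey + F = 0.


(x+ 9)^2 + (y+ 11)^2 = 6^2
D = -2h = 18, E = -2k = 22
F = h^2+k^2-r^2 = 81+121-36 = 166

x^2 + y^2 + 18x + 22y + 166 = 0


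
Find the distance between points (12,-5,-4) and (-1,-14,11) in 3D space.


dx=-13, dy=-9, dz=15
d = sqrt(169+81+225) = sqrt(475) = 21.7945

21.7945


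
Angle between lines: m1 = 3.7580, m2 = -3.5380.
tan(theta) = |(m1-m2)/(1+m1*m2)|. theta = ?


m1-m2 = 7.296
1+m1*m2 = -12.295804
tan(theta) = |7.296/(-12.295804)| = 0.593373
theta = arctan(|7.296/(-12.295804)|) = 30.6838 degrees (acute angle)

30.6838 degrees


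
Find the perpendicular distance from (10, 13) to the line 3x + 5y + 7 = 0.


|3*10 + 5*13 + 7| = |102| = 102
sqrt(9 + 25) = sqrt(34) = 5.8310
d = 102/sqrt(34) = 17.4929

17.4929


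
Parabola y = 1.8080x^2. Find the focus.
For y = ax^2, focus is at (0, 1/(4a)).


a = 1.8080
4a = 7.2320
focus = (0, 1/7.2320) = (0, 0.1383)

Focus = (0, 0.1383)


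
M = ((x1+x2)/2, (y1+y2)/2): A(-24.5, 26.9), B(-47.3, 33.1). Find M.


Mx = (-24.5 - 47.3)/2 = -71.8/2 = -35.9000
My = (26.9 + 33.1)/2 = 60.0/2 = 30.0000

(-35.9000, 30.0000)


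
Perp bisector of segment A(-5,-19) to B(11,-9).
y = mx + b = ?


Midpoint = (3, -14)
Slope of AB = dy/dx = 10/16 = 0.6250
Perp slope = -dx/dy = -16/10 = -1.6000
b = My - (perp slope)*Mx = -14 + (16*3)/10 = -14 + 4.8000 = -9.2000

y = -1.6000x - 9.2000


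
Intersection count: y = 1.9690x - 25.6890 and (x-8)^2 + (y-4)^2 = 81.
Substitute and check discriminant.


Substitute y = 1.9690x - 25.6890: (x-8)^2 + (1.9690x- 25.6890-4)^2 = 81
Expand to Ax^2 + Bx + C = 0, where b-k = -29.689
A = 1+m^2 = 4.876961
B = 2(m(b-k) - h) = 2(1.9690*(-29.689) - 8) = -132.915282
C = h^2 + (b-k)^2 - r^2 = 64 + 881.436721 - 81 = 864.436721
disc = B^2-4AC = 17666.4722 - 16863.2967 = 803.1755
disc > 0

2 intersection points


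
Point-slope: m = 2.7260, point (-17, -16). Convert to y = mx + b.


y + 16 = 2.7260(x + 17)
y = 2.7260x - 16 - 2.7260*(-17)
y = 2.7260x + 30.3420

y = 2.7260x + 30.3420


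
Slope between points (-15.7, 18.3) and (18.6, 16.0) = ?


dy = 16.0 - 18.3 = -2.3
dx = 18.6 + 15.7 = 34.3
m = -2.3/34.3 = -0.0671

m = -0.0671


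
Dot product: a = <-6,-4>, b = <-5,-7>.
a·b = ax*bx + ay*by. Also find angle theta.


a·b = -6*(-5) - 4*(-7) = 30 + 28 = 58
|a| = sqrt(36+16) = 7.2111
|b| = sqrt(25+49) = 8.6023
cos(theta) = 58/(sqrt(52)*sqrt(74)) = 58/sqrt(3848) = 0.934998
theta = arccos(58/sqrt(3848)) = 20.7723 degrees

a·b = 58, theta = 20.7723 deg


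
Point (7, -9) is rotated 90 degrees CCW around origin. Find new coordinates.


cos(90) = 0, sin(90) = 1
x' = 7*0 + 9*1 = 9
y' = 7*1 - 9*0 = 7

(9, 7)


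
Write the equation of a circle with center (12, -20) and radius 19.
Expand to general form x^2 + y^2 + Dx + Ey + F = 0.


(x-12)^2 + (y+ 20)^2 = 19^2
D = -2h = -24, E = -2k = 40
F = h^2+k^2-r^2 = 144+400-361 = 183

x^2 + y^2 - 24x + 40y + 183 = 0


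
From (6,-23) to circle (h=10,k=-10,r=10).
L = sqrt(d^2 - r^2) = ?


d = sqrt((6-10)^2 + (-23+ 10)^2) = sqrt(16+169) = 13.6015
L = sqrt(185.0000 - 100) = sqrt(85.0000) = 9.2195

9.2195


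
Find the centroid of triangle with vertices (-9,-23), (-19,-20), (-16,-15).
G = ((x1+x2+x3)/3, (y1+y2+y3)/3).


Gx = (-9- 19- 16)/3 = -44/3 = -14.6667
Gy = (-23- 20- 15)/3 = -58/3 = -19.3333

G = (-14.6667, -19.3333)


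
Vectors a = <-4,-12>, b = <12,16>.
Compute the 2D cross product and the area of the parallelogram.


cross = -4*16 + 12*12 = -64 + 144 = 80
Parallelogram area = |80| = 80

cross = 80, parallelogram area = 80


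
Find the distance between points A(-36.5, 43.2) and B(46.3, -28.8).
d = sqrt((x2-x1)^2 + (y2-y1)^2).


dx = 46.3 + 36.5 = 82.8
dy = -28.8 - 43.2 = -72.0
d = sqrt(6855.84 + 5184.0) = sqrt(12039.84) = 109.7262

109.7262


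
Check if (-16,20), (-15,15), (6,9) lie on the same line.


-16*(15-9) - 15*(9-20) + 6*(20-15)
= -96 + 165 + 30 = 99

No, not collinear (determinant = 99)


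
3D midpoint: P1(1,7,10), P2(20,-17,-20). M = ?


Mx = (1+20)/2 = 10.5000
My = (7- 17)/2 = -5.0000
Mz = (10- 20)/2 = -5.0000

M = (10.5000, -5.0000, -5.0000)


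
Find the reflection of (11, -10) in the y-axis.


Reflection rule for y-axis: (-x, y)
(11, -10) -> (-11, -10)

(-11, -10)


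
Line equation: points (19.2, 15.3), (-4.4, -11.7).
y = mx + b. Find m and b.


m = (-27.0)/(-23.6) = 1.1441
b = y1 - m*x1 = 15.3 - (-27.0*19.2)/(-23.6) = 15.3 - 21.9661 = -6.6661

y = 1.1441x - 6.6661


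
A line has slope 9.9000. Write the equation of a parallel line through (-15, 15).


Parallel lines have equal slopes.
m2 = 9.9000
b2 = 15 - 9.9000*(-15) = 163.5000

y = 9.9000x + 163.5000


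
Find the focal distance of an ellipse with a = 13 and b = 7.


c^2 = 13^2 - 7^2 = 169 - 49 = 120
c = sqrt(120) = 10.9545

c = 10.9545


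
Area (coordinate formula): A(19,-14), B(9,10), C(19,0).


19*(10-0) = 190
9*(0+ 14) = 126
19*(-14-10) = -456
sum = -140
Area = |-140|/2 = 70.0000

70.0000 sq units


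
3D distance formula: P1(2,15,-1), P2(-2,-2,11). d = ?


dx=-4, dy=-17, dz=12
d = sqrt(16+289+144) = sqrt(449) = 21.1896

21.1896


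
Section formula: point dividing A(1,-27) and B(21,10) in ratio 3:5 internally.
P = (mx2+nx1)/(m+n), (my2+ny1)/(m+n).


Px = (3*21 + 5*1)/8 = 68/8 = 8.5000
Py = (3*10 + 5*(-27))/8 = -105/8 = -13.1250

P = (8.5000, -13.1250)


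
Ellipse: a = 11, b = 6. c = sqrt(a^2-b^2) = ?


c^2 = 11^2 - 6^2 = 121 - 36 = 85
c = sqrt(85) = 9.2195

c = 9.2195


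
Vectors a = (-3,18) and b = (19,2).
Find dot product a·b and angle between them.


a·b = -3*19 + 18*2 = -57 + 36 = -21
|a| = sqrt(9+324) = 18.2483
|b| = sqrt(361+4) = 19.1050
cos(theta) = -21/(sqrt(333)*sqrt(365)) = -21/sqrt(121545) = -0.060235
theta = arccos(-21/sqrt(121545)) = 93.4533 degrees

a·b = -21, theta = 93.4533 deg


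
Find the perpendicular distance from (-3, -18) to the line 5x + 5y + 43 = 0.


|5*(-3) + 5*(-18) + 43| = |-62| = 62
sqrt(25 + 25) = sqrt(50) = 7.0711
d = 62/sqrt(50) = 8.7681

8.7681


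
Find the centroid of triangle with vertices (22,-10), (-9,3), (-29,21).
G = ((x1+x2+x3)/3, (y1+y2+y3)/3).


Gx = (22- 9- 29)/3 = -16/3 = -5.3333
Gy = (-10+3+21)/3 = 14/3 = 4.6667

G = (-5.3333, 4.6667)


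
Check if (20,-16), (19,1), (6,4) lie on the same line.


20*(1-4) + 19*(4+ 16) + 6*(-16-1)
= -60 + 380 - 102 = 218

No, not collinear (determinant = 218)


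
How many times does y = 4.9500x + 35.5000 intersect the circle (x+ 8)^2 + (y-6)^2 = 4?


Substitute y = 4.9500x + 35.5000: (x+ 8)^2 + (4.9500x+35.5000-6)^2 = 4
Expand to Ax^2 + Bx + C = 0, where b-k = 29.5
A = 1+m^2 = 25.5025
B = 2(m(b-k) - h) = 2(4.9500*29.5 + 8) = 308.05
C = h^2 + (b-k)^2 - r^2 = 64 + 870.25 - 4 = 930.25
disc = B^2-4AC = 94894.8025 - 94894.8025 = 0
disc = 0

1 intersection point (tangent)


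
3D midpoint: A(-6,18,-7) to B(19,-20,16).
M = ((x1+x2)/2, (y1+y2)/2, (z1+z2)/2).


Mx = (-6+19)/2 = 6.5000
My = (18- 20)/2 = -1.0000
Mz = (-7+16)/2 = 4.5000

M = (6.5000, -1.0000, 4.5000)


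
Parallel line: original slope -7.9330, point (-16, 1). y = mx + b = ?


Parallel lines have equal slopes.
m2 = -7.9330
b2 = 1 + 7.9330*(-16) = -125.9280

y = -7.9330x - 125.9280


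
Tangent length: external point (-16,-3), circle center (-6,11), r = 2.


d = sqrt((-16+ 6)^2 + (-3-11)^2) = sqrt(100+196) = 17.2047
L = sqrt(296.0000 - 4) = sqrt(292.0000) = 17.0880

17.0880


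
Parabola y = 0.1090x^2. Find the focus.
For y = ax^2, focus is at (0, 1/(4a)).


a = 0.1090
4a = 0.4360
focus = (0, 1/0.4360) = (0, 2.2936)

Focus = (0, 2.2936)


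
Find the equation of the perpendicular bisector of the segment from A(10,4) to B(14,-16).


Midpoint = (12, -6)
Slope of AB = dy/dx = -20/4 = -5.0000
Perp slope = -dx/dy = 4/20 = 0.2000
b = My - (perp slope)*Mx = -6 + (4*12)/(-20) = -6 - 2.4000 = -8.4000

y = 0.2000x - 8.4000


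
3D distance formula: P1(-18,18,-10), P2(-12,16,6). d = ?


dx=6, dy=-2, dz=16
d = sqrt(36+4+256) = sqrt(296) = 17.2047

17.2047


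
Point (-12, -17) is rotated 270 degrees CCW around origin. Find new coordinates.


cos(270) = 0, sin(270) = -1
x' = -12*0 + 17*(-1) = -17
y' = -12*(-1) - 17*0 = 12

(-17, 12)


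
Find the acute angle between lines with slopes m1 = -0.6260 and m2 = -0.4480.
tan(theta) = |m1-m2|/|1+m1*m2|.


m1-m2 = -0.178
1+m1*m2 = 1.280448
tan(theta) = |-0.178/1.280448| = 0.139014
theta = arctan(|-0.178/1.280448|) = 7.9142 degrees (acute angle)

7.9142 degrees


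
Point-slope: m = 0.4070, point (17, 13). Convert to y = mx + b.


y - 13 = 0.4070(x - 17)
y = 0.4070x + 13 - 0.4070*17
y = 0.4070x + 6.0810

y = 0.4070x + 6.0810


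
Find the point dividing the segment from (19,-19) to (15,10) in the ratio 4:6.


Px = (4*15 + 6*19)/10 = 174/10 = 17.4000
Py = (4*10 + 6*(-19))/10 = -74/10 = -7.4000

P = (17.4000, -7.4000)


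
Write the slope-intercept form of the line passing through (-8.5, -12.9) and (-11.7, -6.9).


m = (6.0)/(-3.2) = -1.8750
b = y1 - m*x1 = -12.9 - (6.0*(-8.5))/(-3.2) = -12.9 - 15.9375 = -28.8375

y = -1.8750x - 28.8375


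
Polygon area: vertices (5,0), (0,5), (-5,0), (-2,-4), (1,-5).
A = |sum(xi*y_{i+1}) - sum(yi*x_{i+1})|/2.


sum(xi*y_{i+1}) = 5*5 + 0*0 - 5*(-4) - 2*(-5) + 1*0 = 55
sum(yi*x_{i+1}) = 0*0 + 5*(-5) + 0*(-2) - 4*1 - 5*5 = -54
Area = |55 + 54|/2 = 109/2 = 54.5000

54.5000 sq units


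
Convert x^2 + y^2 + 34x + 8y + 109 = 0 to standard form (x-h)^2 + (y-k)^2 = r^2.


h = -D/2 = -34/2 = -17
k = -E/2 = -8/2 = -4
r^2 = h^2 + k^2 - F = 289 + 16 - 109 = 196
r = 14

Center (-17, -4), radius = 14


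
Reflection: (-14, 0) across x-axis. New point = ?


Reflection rule for x-axis: (x, -y)
(-14, 0) -> (-14, 0)

(-14, 0)


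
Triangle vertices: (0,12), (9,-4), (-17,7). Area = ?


0*(-4-7) = 0
9*(7-12) = -45
-17*(12+ 4) = -272
sum = -317
Area = |-317|/2 = 158.5000

158.5000 sq units


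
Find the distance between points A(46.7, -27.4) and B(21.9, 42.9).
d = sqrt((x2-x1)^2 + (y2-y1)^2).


dx = 21.9 - 46.7 = -24.8
dy = 42.9 + 27.4 = 70.3
d = sqrt(615.04 + 4942.09) = sqrt(5557.13) = 74.5462

74.5462


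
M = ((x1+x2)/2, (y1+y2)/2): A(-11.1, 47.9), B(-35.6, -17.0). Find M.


Mx = (-11.1 - 35.6)/2 = -46.7/2 = -23.3500
My = (47.9 - 17.0)/2 = 30.9/2 = 15.4500

(-23.3500, 15.4500)


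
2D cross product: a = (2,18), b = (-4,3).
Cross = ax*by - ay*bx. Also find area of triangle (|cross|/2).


cross = 2*3 - 18*(-4) = 6 + 72 = 78
Triangle area = |78|/2 = 78/2 = 39.0000

cross = 78, triangle area = 39.0000


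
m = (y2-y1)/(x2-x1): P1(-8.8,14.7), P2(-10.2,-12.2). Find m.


dy = -12.2 - 14.7 = -26.9
dx = -10.2 + 8.8 = -1.4
m = -26.9/(-1.4) = 19.2143

m = 19.2143


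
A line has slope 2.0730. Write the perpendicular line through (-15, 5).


Perpendicular slope = -1/m1 = -1/2.0730 = -0.4824
b2 = y0 - m2*x0 = 5 - 15/2.0730 = 5 - 7.2359 = -2.2359

y = -0.4824x - 2.2359


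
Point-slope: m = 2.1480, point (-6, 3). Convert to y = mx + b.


y - 3 = 2.1480(x + 6)
y = 2.1480x + 3 - 2.1480*(-6)
y = 2.1480x + 15.8880

y = 2.1480x + 15.8880


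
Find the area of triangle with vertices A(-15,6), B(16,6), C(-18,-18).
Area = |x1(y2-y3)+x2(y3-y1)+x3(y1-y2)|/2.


-15*(6+ 18) = -360
16*(-18-6) = -384
-18*(6-6) = 0
sum = -744
Area = |-744|/2 = 372.0000

372.0000 sq units


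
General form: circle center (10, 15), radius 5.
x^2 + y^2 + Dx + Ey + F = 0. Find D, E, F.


(x-10)^2 + (y-15)^2 = 5^2
D = -2h = -20, E = -2k = -30
F = h^2+k^2-r^2 = 100+225-25 = 300

D = -20, E = -30, F = 300


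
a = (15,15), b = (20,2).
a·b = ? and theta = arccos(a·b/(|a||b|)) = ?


a·b = 15*20 + 15*2 = 300 + 30 = 330
|a| = sqrt(225+225) = 21.2132
|b| = sqrt(400+4) = 20.0998
cos(theta) = 330/(sqrt(450)*sqrt(404)) = 330/sqrt(181800) = 0.773957
theta = arccos(330/sqrt(181800)) = 39.2894 degrees

a·b = 330, theta = 39.2894 deg


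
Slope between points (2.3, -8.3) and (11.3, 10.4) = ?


dy = 10.4 + 8.3 = 18.7
dx = 11.3 - 2.3 = 9.0
m = 18.7/9.0 = 2.0778

m = 2.0778


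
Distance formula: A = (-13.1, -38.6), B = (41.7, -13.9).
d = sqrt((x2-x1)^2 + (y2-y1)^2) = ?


dx = 41.7 + 13.1 = 54.8
dy = -13.9 + 38.6 = 24.7
d = sqrt(3003.04 + 610.09) = sqrt(3613.13) = 60.1093

60.1093


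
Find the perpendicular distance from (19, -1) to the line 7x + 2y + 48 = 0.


|7*19 + 2*(-1) + 48| = |179| = 179
sqrt(49 + 4) = sqrt(53) = 7.2801
d = 179/sqrt(53) = 24.5875

24.5875


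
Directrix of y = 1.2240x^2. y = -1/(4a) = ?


a = 1.2240
1/(4a) = 0.2042
directrix: y = -0.2042 = -0.2042

y = -0.2042


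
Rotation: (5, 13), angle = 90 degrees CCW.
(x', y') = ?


cos(90) = 0, sin(90) = 1
x' = 5*0 - 13*1 = -13
y' = 5*1 + 13*0 = 5

(-13, 5)


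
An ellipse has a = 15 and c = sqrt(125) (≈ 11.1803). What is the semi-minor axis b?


b^2 = 15^2 - (sqrt(125))^2 = 225 - 125 = 100
b = sqrt(100) = 10

b = 10


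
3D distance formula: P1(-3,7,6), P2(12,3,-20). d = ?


dx=15, dy=-4, dz=-26
d = sqrt(225+16+676) = sqrt(917) = 30.2820

30.2820


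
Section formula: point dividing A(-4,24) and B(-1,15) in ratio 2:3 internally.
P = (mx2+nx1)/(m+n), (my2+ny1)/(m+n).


Px = (2*(-1) + 3*(-4))/5 = -14/5 = -2.8000
Py = (2*15 + 3*24)/5 = 102/5 = 20.4000

P = (-2.8000, 20.4000)


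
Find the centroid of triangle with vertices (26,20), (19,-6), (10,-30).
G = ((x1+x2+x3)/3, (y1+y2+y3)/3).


Gx = (26+19+10)/3 = 55/3 = 18.3333
Gy = (20- 6- 30)/3 = -16/3 = -5.3333

G = (18.3333, -5.3333)


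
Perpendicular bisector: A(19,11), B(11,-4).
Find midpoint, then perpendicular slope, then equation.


Midpoint = (15, 3.5)
Slope of AB = dy/dx = -15/(-8) = 1.8750
Perp slope = -dx/dy = -8/15 = -0.5333
b = My - (perp slope)*Mx = 3.5 + (-8*15)/(-15) = 3.5 + 8.0000 = 11.5000

y = -0.5333x + 11.5000


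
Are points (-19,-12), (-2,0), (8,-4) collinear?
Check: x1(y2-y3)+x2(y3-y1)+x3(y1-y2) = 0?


-19*(0+ 4) - 2*(-4+ 12) + 8*(-12-0)
= -76 - 16 - 96 = -188

No, not collinear (determinant = -188)


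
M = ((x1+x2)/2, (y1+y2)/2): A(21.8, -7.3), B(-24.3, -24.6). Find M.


Mx = (21.8 - 24.3)/2 = -2.5/2 = -1.2500
My = (-7.3 - 24.6)/2 = -31.9/2 = -15.9500

(-1.2500, -15.9500)


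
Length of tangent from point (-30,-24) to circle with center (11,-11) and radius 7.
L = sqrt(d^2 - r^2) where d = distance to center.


d = sqrt((-30-11)^2 + (-24+ 11)^2) = sqrt(1681+169) = 43.0116
L = sqrt(1850.0000 - 49) = sqrt(1801.0000) = 42.4382

42.4382


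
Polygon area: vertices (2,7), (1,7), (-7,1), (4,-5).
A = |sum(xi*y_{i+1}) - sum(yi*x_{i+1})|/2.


sum(xi*y_{i+1}) = 2*7 + 1*1 - 7*(-5) + 4*7 = 78
sum(yi*x_{i+1}) = 7*1 + 7*(-7) + 1*4 - 5*2 = -48
Area = |78 + 48|/2 = 126/2 = 63.0000

63.0000 sq units


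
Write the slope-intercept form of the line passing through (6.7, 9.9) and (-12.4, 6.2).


m = (-3.7)/(-19.1) = 0.1937
b = y1 - m*x1 = 9.9 - (-3.7*6.7)/(-19.1) = 9.9 - 1.2979 = 8.6021

y = 0.1937x + 8.6021


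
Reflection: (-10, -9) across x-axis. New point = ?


Reflection rule for x-axis: (x, -y)
(-10, -9) -> (-10, 9)

(-10, 9)


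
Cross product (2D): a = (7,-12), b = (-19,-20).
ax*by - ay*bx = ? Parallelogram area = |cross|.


cross = 7*(-20) + 12*(-19) = -140 - 228 = -368
Parallelogram area = |-368| = 368

cross = -368, parallelogram area = 368


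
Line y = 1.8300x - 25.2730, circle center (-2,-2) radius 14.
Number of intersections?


Substitute y = 1.8300x - 25.2730: (x+ 2)^2 + (1.8300x- 25.2730+ 2)^2 = 196
Expand to Ax^2 + Bx + C = 0, where b-k = -23.273
A = 1+m^2 = 4.3489
B = 2(m(b-k) - h) = 2(1.8300*(-23.273) + 2) = -81.17918
C = h^2 + (b-k)^2 - r^2 = 4 + 541.632529 - 196 = 349.632529
disc = B^2-4AC = 6590.0593 - 6082.0676 = 507.9917
disc > 0

2 intersection points


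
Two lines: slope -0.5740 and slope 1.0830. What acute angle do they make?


m1-m2 = -1.657
1+m1*m2 = 0.378358
tan(theta) = |-1.657/0.378358| = 4.379450
theta = arctan(|-1.657/0.378358|) = 77.1376 degrees (acute angle)

77.1376 degrees


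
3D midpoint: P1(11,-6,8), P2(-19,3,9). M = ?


Mx = (11- 19)/2 = -4.0000
My = (-6+3)/2 = -1.5000
Mz = (8+9)/2 = 8.5000

M = (-4.0000, -1.5000, 8.5000)


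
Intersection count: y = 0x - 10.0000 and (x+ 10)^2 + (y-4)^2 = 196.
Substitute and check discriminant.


Substitute y = 0x - 10.0000: (x+ 10)^2 + (0x- 10.0000-4)^2 = 196
Expand to Ax^2 + Bx + C = 0, where b-k = -14
A = 1+m^2 = 1
B = 2(m(b-k) - h) = 2(0*(-14) + 10) = 20
C = h^2 + (b-k)^2 - r^2 = 100 + 196 - 196 = 100
disc = B^2-4AC = 400.0000 - 400.0000 = 0
disc = 0

1 intersection point (tangent)


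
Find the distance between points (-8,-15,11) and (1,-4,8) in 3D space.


dx=9, dy=11, dz=-3
d = sqrt(81+121+9) = sqrt(211) = 14.5258

14.5258


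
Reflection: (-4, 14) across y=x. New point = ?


Reflection rule for y=x: (y, x)
(-4, 14) -> (14, -4)

(14, -4)


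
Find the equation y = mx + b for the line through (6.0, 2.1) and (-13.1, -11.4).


m = (-13.5)/(-19.1) = 0.7068
b = y1 - m*x1 = 2.1 - (-13.5*6.0)/(-19.1) = 2.1 - 4.2408 = -2.1408

y = 0.7068x - 2.1408


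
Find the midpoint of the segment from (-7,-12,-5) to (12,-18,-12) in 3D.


Mx = (-7+12)/2 = 2.5000
My = (-12- 18)/2 = -15.0000
Mz = (-5- 12)/2 = -8.5000

M = (2.5000, -15.0000, -8.5000)


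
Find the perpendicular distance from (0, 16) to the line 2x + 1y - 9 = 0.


|2*0 + 1*16 - 9| = |7| = 7
sqrt(4 + 1) = sqrt(5) = 2.2361
d = 7/sqrt(5) = 3.1305

3.1305


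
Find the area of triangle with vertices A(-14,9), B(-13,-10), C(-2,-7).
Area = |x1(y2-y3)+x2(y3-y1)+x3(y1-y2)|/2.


-14*(-10+ 7) = 42
-13*(-7-9) = 208
-2*(9+ 10) = -38
sum = 212
Area = |212|/2 = 106.0000

106.0000 sq units


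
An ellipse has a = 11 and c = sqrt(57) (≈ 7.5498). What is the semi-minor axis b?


b^2 = 11^2 - (sqrt(57))^2 = 121 - 57 = 64
b = sqrt(64) = 8

b = 8


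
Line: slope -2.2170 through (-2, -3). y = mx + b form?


y + 3 = -2.2170(x + 2)
y = -2.2170x - 3 + 2.2170*(-2)
y = -2.2170x - 7.4340

y = -2.2170x - 7.4340


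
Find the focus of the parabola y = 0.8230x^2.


a = 0.8230
4a = 3.2920
focus = (0, 1/3.2920) = (0, 0.3038)

Focus = (0, 0.3038)


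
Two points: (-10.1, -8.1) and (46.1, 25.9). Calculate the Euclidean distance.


dx = 46.1 + 10.1 = 56.2
dy = 25.9 + 8.1 = 34.0
d = sqrt(3158.44 + 1156.0) = sqrt(4314.44) = 65.6844

65.6844


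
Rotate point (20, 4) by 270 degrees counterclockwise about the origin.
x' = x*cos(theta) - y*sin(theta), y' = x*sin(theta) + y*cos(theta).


cos(270) = 0, sin(270) = -1
x' = 20*0 - 4*(-1) = 4
y' = 20*(-1) + 4*0 = -20

(4, -20)


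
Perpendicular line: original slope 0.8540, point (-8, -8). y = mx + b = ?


Perpendicular slope = -1/m1 = -1/0.8540 = -1.1710
b2 = y0 - m2*x0 = -8 - 8/0.8540 = -8 - 9.3677 = -17.3677

y = -1.1710x - 17.3677


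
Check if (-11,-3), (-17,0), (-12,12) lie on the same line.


-11*(0-12) - 17*(12+ 3) - 12*(-3-0)
= 132 - 255 + 36 = -87

No, not collinear (determinant = -87)


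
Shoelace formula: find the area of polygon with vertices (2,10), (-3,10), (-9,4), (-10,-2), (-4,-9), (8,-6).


sum(xi*y_{i+1}) = 2*10 - 3*4 - 9*(-2) - 10*(-9) - 4*(-6) + 8*10 = 220
sum(yi*x_{i+1}) = 10*(-3) + 10*(-9) + 4*(-10) - 2*(-4) - 9*8 - 6*2 = -236
Area = |220 + 236|/2 = 456/2 = 228.0000

228.0000 sq units


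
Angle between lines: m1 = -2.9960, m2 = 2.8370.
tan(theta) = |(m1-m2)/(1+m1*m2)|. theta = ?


m1-m2 = -5.833
1+m1*m2 = -7.499652
tan(theta) = |-5.833/(-7.499652)| = 0.777769
theta = arctan(|-5.833/(-7.499652)|) = 37.8747 degrees (acute angle)

37.8747 degrees


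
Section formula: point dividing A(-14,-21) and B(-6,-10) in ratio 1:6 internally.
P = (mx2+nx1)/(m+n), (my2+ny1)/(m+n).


Px = (1*(-6) + 6*(-14))/7 = -90/7 = -12.8571
Py = (1*(-10) + 6*(-21))/7 = -136/7 = -19.4286

P = (-12.8571, -19.4286)


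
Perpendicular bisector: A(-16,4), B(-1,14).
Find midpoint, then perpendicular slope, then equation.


Midpoint = (-8.5, 9)
Slope of AB = dy/dx = 10/15 = 0.6667
Perp slope = -dx/dy = -15/10 = -1.5000
b = My - (perp slope)*Mx = 9 + (15*(-8.5))/10 = 9 - 12.7500 = -3.7500

y = -1.5000x - 3.7500


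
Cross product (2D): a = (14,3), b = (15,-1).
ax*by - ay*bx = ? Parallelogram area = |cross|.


cross = 14*(-1) - 3*15 = -14 - 45 = -59
Parallelogram area = |-59| = 59

cross = -59, parallelogram area = 59


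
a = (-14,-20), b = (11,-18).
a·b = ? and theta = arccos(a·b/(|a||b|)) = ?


a·b = -14*11 - 20*(-18) = -154 + 360 = 206
|a| = sqrt(196+400) = 24.4131
|b| = sqrt(121+324) = 21.0950
cos(theta) = 206/(sqrt(596)*sqrt(445)) = 206/sqrt(265220) = 0.400004
theta = arccos(206/sqrt(265220)) = 66.4216 degrees

a·b = 206, theta = 66.4216 deg


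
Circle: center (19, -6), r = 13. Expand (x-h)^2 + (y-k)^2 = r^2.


(x-19)^2 + (y+ 6)^2 = 13^2
D = -2h = -38, E = -2k = 12
F = h^2+k^2-r^2 = 361+36-169 = 228

x^2 + y^2 - 38x + 12y + 228 = 0


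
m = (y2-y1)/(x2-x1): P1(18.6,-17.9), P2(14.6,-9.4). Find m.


dy = -9.4 + 17.9 = 8.5
dx = 14.6 - 18.6 = -4
m = 8.5/(-4) = -2.1250

m = -2.1250


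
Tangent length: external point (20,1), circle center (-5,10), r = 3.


d = sqrt((20+ 5)^2 + (1-10)^2) = sqrt(625+81) = 26.5707
L = sqrt(706.0000 - 9) = sqrt(697.0000) = 26.4008

26.4008


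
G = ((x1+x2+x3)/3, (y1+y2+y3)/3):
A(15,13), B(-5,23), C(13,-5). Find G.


Gx = (15- 5+13)/3 = 23/3 = 7.6667
Gy = (13+23- 5)/3 = 31/3 = 10.3333

G = (7.6667, 10.3333)


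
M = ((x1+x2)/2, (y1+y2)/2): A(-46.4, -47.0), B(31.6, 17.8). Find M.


Mx = (-46.4 + 31.6)/2 = -14.8/2 = -7.4000
My = (-47.0 + 17.8)/2 = -29.2/2 = -14.6000

(-7.4000, -14.6000)


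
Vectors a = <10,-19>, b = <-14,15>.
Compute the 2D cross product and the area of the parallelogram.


cross = 10*15 + 19*(-14) = 150 - 266 = -116
Parallelogram area = |-116| = 116

cross = -116, parallelogram area = 116


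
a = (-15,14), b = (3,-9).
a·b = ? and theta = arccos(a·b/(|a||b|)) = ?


a·b = -15*3 + 14*(-9) = -45 - 126 = -171
|a| = sqrt(225+196) = 20.5183
|b| = sqrt(9+81) = 9.4868
cos(theta) = -171/(sqrt(421)*sqrt(90)) = -171/sqrt(37890) = -0.878484
theta = arccos(-171/sqrt(37890)) = 151.4600 degrees

a·b = -171, theta = 151.4600 deg


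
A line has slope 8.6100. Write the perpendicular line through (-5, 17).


Perpendicular slope = -1/m1 = -1/8.6100 = -0.1161
b2 = y0 - m2*x0 = 17 - 5/8.6100 = 17 - 0.5807 = 16.4193

y = -0.1161x + 16.4193


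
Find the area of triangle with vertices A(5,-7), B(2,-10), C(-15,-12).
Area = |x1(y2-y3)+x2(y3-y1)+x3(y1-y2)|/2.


5*(-10+ 12) = 10
2*(-12+ 7) = -10
-15*(-7+ 10) = -45
sum = -45
Area = |-45|/2 = 22.5000

22.5000 sq units


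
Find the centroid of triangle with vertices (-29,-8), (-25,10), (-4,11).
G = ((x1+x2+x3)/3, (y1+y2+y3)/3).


Gx = (-29- 25- 4)/3 = -58/3 = -19.3333
Gy = (-8+10+11)/3 = 13/3 = 4.3333

G = (-19.3333, 4.3333)


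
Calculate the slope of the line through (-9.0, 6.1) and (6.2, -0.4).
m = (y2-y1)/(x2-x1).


dy = -0.4 - 6.1 = -6.5
dx = 6.2 + 9.0 = 15.2
m = -6.5/15.2 = -0.4276

m = -0.4276


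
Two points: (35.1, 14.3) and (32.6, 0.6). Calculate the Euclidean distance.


dx = 32.6 - 35.1 = -2.5
dy = 0.6 - 14.3 = -13.7
d = sqrt(6.25 + 187.69) = sqrt(193.94) = 13.9262

13.9262


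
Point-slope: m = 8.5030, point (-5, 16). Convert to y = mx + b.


y - 16 = 8.5030(x + 5)
y = 8.5030x + 16 - 8.5030*(-5)
y = 8.5030x + 58.5150

y = 8.5030x + 58.5150


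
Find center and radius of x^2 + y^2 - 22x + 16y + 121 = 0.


h = -D/2 = 22/2 = 11
k = -E/2 = -16/2 = -8
r^2 = h^2 + k^2 - F = 121 + 64 - 121 = 64
r = 8

Center (11, -8), radius = 8


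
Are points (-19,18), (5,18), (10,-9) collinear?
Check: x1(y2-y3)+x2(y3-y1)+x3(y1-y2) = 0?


-19*(18+ 9) + 5*(-9-18) + 10*(18-18)
= -513 - 135 + 0 = -648

No, not collinear (determinant = -648)


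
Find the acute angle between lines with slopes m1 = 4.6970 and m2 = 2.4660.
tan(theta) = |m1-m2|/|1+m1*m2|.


m1-m2 = 2.231
1+m1*m2 = 12.582802
tan(theta) = |2.231/12.582802| = 0.177305
theta = arctan(|2.231/12.582802|) = 10.0544 degrees (acute angle)

10.0544 degrees


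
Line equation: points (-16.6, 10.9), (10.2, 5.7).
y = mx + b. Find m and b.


m = (-5.2)/(26.8) = -0.1940
b = y1 - m*x1 = 10.9 - (-5.2*(-16.6))/(26.8) = 10.9 - 3.2209 = 7.6791

y = -0.1940x + 7.6791


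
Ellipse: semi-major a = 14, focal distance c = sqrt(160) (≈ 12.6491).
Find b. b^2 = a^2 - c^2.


b^2 = 14^2 - (sqrt(160))^2 = 196 - 160 = 36
b = sqrt(36) = 6

b = 6


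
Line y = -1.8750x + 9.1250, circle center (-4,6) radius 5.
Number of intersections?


Substitute y = -1.8750x + 9.1250: (x+ 4)^2 + (-1.8750x+9.1250-6)^2 = 25
Expand to Ax^2 + Bx + C = 0, where b-k = 3.125
A = 1+m^2 = 4.515625
B = 2(m(b-k) - h) = 2(-1.8750*3.125 + 4) = -3.71875
C = h^2 + (b-k)^2 - r^2 = 16 + 9.765625 - 25 = 0.765625
disc = B^2-4AC = 13.8291 - 13.8291 = 0
disc = 0

1 intersection point (tangent)


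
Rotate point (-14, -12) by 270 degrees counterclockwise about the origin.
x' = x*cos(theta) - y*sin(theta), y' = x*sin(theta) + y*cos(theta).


cos(270) = 0, sin(270) = -1
x' = -14*0 + 12*(-1) = -12
y' = -14*(-1) - 12*0 = 14

(-12, 14)


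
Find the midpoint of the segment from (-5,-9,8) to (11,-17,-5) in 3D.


Mx = (-5+11)/2 = 3.0000
My = (-9- 17)/2 = -13.0000
Mz = (8- 5)/2 = 1.5000

M = (3.0000, -13.0000, 1.5000)


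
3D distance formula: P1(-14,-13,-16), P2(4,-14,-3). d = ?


dx=18, dy=-1, dz=13
d = sqrt(324+1+169) = sqrt(494) = 22.2261

22.2261


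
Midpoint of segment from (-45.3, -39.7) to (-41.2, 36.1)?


Mx = (-45.3 - 41.2)/2 = -86.5/2 = -43.2500
My = (-39.7 + 36.1)/2 = -3.6/2 = -1.8000

(-43.2500, -1.8000)


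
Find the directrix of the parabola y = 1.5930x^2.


a = 1.5930
1/(4a) = 0.1569
directrix: y = -0.1569 = -0.1569

y = -0.1569


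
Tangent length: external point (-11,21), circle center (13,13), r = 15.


d = sqrt((-11-13)^2 + (21-13)^2) = sqrt(576+64) = 25.2982
L = sqrt(640.0000 - 225) = sqrt(415.0000) = 20.3715

20.3715


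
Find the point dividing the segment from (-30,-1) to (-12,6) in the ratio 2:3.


Px = (2*(-12) + 3*(-30))/5 = -114/5 = -22.8000
Py = (2*6 + 3*(-1))/5 = 9/5 = 1.8000

P = (-22.8000, 1.8000)


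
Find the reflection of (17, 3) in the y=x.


Reflection rule for y=x: (y, x)
(17, 3) -> (3, 17)

(3, 17)


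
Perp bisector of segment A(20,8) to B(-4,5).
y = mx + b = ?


Midpoint = (8, 6.5)
Slope of AB = dy/dx = -3/(-24) = 0.1250
Perp slope = -dx/dy = -24/3 = -8.0000
b = My - (perp slope)*Mx = 6.5 + (-24*8)/(-3) = 6.5 + 64.0000 = 70.5000

y = -8.0000x + 70.5000


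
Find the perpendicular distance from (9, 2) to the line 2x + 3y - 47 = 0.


|2*9 + 3*2 - 47| = |-23| = 23
sqrt(4 + 9) = sqrt(13) = 3.6056
d = 23/sqrt(13) = 6.3791

6.3791


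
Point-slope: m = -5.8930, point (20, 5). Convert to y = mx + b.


y - 5 = -5.8930(x - 20)
y = -5.8930x + 5 + 5.8930*20
y = -5.8930x + 122.8600

y = -5.8930x + 122.8600


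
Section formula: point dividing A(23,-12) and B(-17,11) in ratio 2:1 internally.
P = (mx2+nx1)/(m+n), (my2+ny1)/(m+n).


Px = (2*(-17) + 1*23)/3 = -11/3 = -3.6667
Py = (2*11 + 1*(-12))/3 = 10/3 = 3.3333

P = (-3.6667, 3.3333)


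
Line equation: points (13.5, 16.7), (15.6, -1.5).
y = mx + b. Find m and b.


m = (-18.2)/(2.1) = -8.6667
b = y1 - m*x1 = 16.7 - (-18.2*13.5)/(2.1) = 16.7 + 117.0000 = 133.7000

y = -8.6667x + 133.7000


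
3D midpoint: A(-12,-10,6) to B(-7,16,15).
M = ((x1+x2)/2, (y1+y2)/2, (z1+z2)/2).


Mx = (-12- 7)/2 = -9.5000
My = (-10+16)/2 = 3.0000
Mz = (6+15)/2 = 10.5000

M = (-9.5000, 3.0000, 10.5000)


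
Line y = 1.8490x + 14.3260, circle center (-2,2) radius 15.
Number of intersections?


Substitute y = 1.8490x + 14.3260: (x+ 2)^2 + (1.8490x+14.3260-2)^2 = 225
Expand to Ax^2 + Bx + C = 0, where b-k = 12.326
A = 1+m^2 = 4.418801
B = 2(m(b-k) - h) = 2(1.8490*12.326 + 2) = 49.581548
C = h^2 + (b-k)^2 - r^2 = 4 + 151.930276 - 225 = -69.069724
disc = B^2-4AC = 2458.3299 + 1220.8215 = 3679.1514
disc > 0

2 intersection points


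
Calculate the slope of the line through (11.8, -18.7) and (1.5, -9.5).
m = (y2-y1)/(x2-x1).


dy = -9.5 + 18.7 = 9.2
dx = 1.5 - 11.8 = -10.3
m = 9.2/(-10.3) = -0.8932

m = -0.8932


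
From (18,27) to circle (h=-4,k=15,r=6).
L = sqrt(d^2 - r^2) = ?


d = sqrt((18+ 4)^2 + (27-15)^2) = sqrt(484+144) = 25.0599
L = sqrt(628.0000 - 36) = sqrt(592.0000) = 24.3311

24.3311


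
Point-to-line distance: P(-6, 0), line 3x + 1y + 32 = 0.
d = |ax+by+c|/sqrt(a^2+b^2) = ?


|3*(-6) + 1*0 + 32| = |14| = 14
sqrt(9 + 1) = sqrt(10) = 3.1623
d = 14/sqrt(10) = 4.4272

4.4272


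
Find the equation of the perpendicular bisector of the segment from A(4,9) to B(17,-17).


Midpoint = (10.5, -4)
Slope of AB = dy/dx = -26/13 = -2.0000
Perp slope = -dx/dy = 13/26 = 0.5000
b = My - (perp slope)*Mx = -4 + (13*10.5)/(-26) = -4 - 5.2500 = -9.2500

y = 0.5000x - 9.2500


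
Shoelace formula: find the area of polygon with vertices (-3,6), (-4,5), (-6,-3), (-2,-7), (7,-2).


sum(xi*y_{i+1}) = -3*5 - 4*(-3) - 6*(-7) - 2*(-2) + 7*6 = 85
sum(yi*x_{i+1}) = 6*(-4) + 5*(-6) - 3*(-2) - 7*7 - 2*(-3) = -91
Area = |85 + 91|/2 = 176/2 = 88.0000

88.0000 sq units


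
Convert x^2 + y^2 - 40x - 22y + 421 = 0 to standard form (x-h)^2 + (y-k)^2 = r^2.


h = -D/2 = 40/2 = 20
k = -E/2 = 22/2 = 11
r^2 = h^2 + k^2 - F = 400 + 121 - 421 = 100
r = 10

Center (20, 11), radius = 10


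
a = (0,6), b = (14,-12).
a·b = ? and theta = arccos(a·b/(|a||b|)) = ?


a·b = 0*14 + 6*(-12) = 0 - 72 = -72
|a| = sqrt(0+36) = 6.0000
|b| = sqrt(196+144) = 18.4391
cos(theta) = -72/(sqrt(36)*sqrt(340)) = -72/sqrt(12240) = -0.650791
theta = arccos(-72/sqrt(12240)) = 130.6013 degrees

a·b = -72, theta = 130.6013 deg


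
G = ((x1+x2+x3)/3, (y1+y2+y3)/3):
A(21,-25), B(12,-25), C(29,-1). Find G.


Gx = (21+12+29)/3 = 62/3 = 20.6667
Gy = (-25- 25- 1)/3 = -51/3 = -17.0000

G = (20.6667, -17.0000)


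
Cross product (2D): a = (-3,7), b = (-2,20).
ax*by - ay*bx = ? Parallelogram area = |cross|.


cross = -3*20 - 7*(-2) = -60 + 14 = -46
Parallelogram area = |-46| = 46

cross = -46, parallelogram area = 46


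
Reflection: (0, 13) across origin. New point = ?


Reflection rule for origin: (-x, -y)
(0, 13) -> (0, -13)

(0, -13)


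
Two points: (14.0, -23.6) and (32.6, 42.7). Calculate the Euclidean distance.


dx = 32.6 - 14.0 = 18.6
dy = 42.7 + 23.6 = 66.3
d = sqrt(345.96 + 4395.69) = sqrt(4741.65) = 68.8596

68.8596


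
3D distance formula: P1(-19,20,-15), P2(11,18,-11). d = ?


dx=30, dy=-2, dz=4
d = sqrt(900+4+16) = sqrt(920) = 30.3315

30.3315


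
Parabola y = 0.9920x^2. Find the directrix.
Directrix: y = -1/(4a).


a = 0.9920
1/(4a) = 0.2520
directrix: y = -0.2520 = -0.2520

y = -0.2520


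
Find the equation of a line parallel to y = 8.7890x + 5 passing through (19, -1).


Parallel lines have equal slopes.
m2 = 8.7890
b2 = -1 - 8.7890*19 = -167.9910

y = 8.7890x - 167.9910


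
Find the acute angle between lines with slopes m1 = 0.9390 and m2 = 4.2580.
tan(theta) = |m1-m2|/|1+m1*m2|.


m1-m2 = -3.319
1+m1*m2 = 4.998262
tan(theta) = |-3.319/4.998262| = 0.664031
theta = arctan(|-3.319/4.998262|) = 33.5854 degrees (acute angle)

33.5854 degrees


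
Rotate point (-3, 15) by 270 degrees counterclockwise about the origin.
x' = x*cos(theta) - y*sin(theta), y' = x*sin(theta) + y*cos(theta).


cos(270) = 0, sin(270) = -1
x' = -3*0 - 15*(-1) = 15
y' = -3*(-1) + 15*0 = 3

(15, 3)


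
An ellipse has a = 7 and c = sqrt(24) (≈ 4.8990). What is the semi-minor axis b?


b^2 = 7^2 - (sqrt(24))^2 = 49 - 24 = 25
b = sqrt(25) = 5

b = 5


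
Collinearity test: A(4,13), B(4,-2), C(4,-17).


4*(-2+ 17) + 4*(-17-13) + 4*(13+ 2)
= 60 - 120 + 60 = 0

Yes, collinear (determinant = 0)


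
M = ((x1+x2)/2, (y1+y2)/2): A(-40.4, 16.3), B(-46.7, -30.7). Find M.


Mx = (-40.4 - 46.7)/2 = -87.1/2 = -43.5500
My = (16.3 - 30.7)/2 = -14.4/2 = -7.2000

(-43.5500, -7.2000)


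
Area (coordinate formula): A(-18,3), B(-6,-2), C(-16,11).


-18*(-2-11) = 234
-6*(11-3) = -48
-16*(3+ 2) = -80
sum = 106
Area = |106|/2 = 53.0000

53.0000 sq units


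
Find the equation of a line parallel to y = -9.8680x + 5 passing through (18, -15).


Parallel lines have equal slopes.
m2 = -9.8680
b2 = -15 + 9.8680*18 = 162.6240

y = -9.8680x + 162.6240


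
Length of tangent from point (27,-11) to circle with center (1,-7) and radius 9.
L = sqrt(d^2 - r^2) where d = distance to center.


d = sqrt((27-1)^2 + (-11+ 7)^2) = sqrt(676+16) = 26.3059
L = sqrt(692.0000 - 81) = sqrt(611.0000) = 24.7184

24.7184


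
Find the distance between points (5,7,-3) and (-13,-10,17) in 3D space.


dx=-18, dy=-17, dz=20
d = sqrt(324+289+400) = sqrt(1013) = 31.8277

31.8277


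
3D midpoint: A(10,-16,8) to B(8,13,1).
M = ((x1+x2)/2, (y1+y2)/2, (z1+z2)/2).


Mx = (10+8)/2 = 9.0000
My = (-16+13)/2 = -1.5000
Mz = (8+1)/2 = 4.5000

M = (9.0000, -1.5000, 4.5000)


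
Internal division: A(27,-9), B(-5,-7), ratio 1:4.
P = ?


Px = (1*(-5) + 4*27)/5 = 103/5 = 20.6000
Py = (1*(-7) + 4*(-9))/5 = -43/5 = -8.6000

P = (20.6000, -8.6000)


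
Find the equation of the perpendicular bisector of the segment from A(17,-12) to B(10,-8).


Midpoint = (13.5, -10)
Slope of AB = dy/dx = 4/(-7) = -0.5714
Perp slope = -dx/dy = 7/4 = 1.7500
b = My - (perp slope)*Mx = -10 + (-7*13.5)/4 = -10 - 23.6250 = -33.6250

y = 1.7500x - 33.6250


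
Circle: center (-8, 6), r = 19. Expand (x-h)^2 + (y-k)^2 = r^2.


(x+ 8)^2 + (y-6)^2 = 19^2
D = -2h = 16, E = -2k = -12
F = h^2+k^2-r^2 = 64+36-361 = -261

x^2 + y^2 + 16x - 12y - 261 = 0
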